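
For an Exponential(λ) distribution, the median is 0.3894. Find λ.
λ = 1.7800

For X ~ Exponential(λ), the CDF is F(x) = 1 - e^(-λx).
The median m satisfies F(m) = 0.5:
1 - e^(-λm) = 0.5
e^(-λm) = 0.5
λm = ln(2)
m = ln(2) / λ

Given m = 0.3894:
λ = ln(2) / 0.3894 = 0.693147 / 0.3894 = 1.7800

Verification: ln(2) / 1.7800 = 0.3894 ✓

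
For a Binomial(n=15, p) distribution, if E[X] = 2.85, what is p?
p = 0.19

For a Binomial(n, p) distribution:
E[X] = n × p

Given n = 15 and E[X] = 2.85:
2.85 = 15 × p
p = 2.85 / 15 = 0.19

Verification: Binomial(15, 0.19) has E[X] = 2.85 ✓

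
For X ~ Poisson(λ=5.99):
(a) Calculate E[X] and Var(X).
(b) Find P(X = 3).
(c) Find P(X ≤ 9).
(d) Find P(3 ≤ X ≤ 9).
(a) E[X] = 5.9900, Var(X) = 5.9900
(b) P(X = 3) = 0.089682
(c) P(X ≤ 9) = 0.916763
(d) P(3 ≤ X ≤ 9) = 0.854346

We have X ~ Poisson(λ=5.99).

(a) Moments:
E[X] = 5.9900
Var(X) = 5.9900
σ = √Var(X) = 2.4474

(b) Point probability using PMF:
P(X = 3) = 0.089682

(c) Cumulative probability using CDF:
P(X ≤ 9) = F(9) = 0.916763

(d) Range probability:
P(3 ≤ X ≤ 9) = P(X ≤ 9) - P(X ≤ 2)
                   = F(9) - F(2)
                   = 0.916763 - 0.062416
                   = 0.854346

This means approximately 85.4% of outcomes fall in the interval [3, 9].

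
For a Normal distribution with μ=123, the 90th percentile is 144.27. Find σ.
σ = 16.5971

For X ~ Normal(μ, σ), the p-th percentile satisfies x = μ + z_p × σ,
where z_p = Φ⁻¹(p) is the standard normal quantile.

Step 1: z_{0.9} = Φ⁻¹(0.9) = 1.2816

Step 2: Solve for σ:
144.27 = 123 + 1.2816 × σ
σ = (144.27 - 123) / 1.2816
σ = 21.27 / 1.2816
σ = 16.5971

Verification: μ + z × σ = 123 + 1.2816 × 16.5971 = 144.27 ✓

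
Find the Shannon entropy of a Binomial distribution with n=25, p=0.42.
2.3217 nats

We have X ~ Binomial(n=25, p=0.42).

The Shannon entropy measures the uncertainty or information content of the distribution.

For a Binomial distribution with n=25, p=0.42:
H(X) = 2.3217 nats

(In bits, this would be 3.3496 bits.)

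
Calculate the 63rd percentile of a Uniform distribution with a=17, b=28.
23.9300

We have X ~ Uniform(a=17, b=28).

We want to find x such that P(X ≤ x) = 0.63.

This is the 63rd percentile, which means 63% of values fall below this point.

Using the inverse CDF (quantile function):
x = F⁻¹(0.63) = 23.9300

Verification: P(X ≤ 23.9300) = 0.63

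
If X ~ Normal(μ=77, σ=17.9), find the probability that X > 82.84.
0.372115

We have X ~ Normal(μ=77, σ=17.9).

P(X > 82.84) = 1 - P(X ≤ 82.84)
                = 1 - F(82.84)
                = 1 - 0.627885
                = 0.372115

So there's approximately a 37.2% chance that X exceeds 82.84.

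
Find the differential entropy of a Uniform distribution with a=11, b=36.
3.2189 nats

We have X ~ Uniform(a=11, b=36).

The differential entropy measures the uncertainty or information content of the distribution.

For a Uniform distribution with a=11, b=36:
h(X) = 3.2189 nats

(In bits, this would be 4.6439 bits.)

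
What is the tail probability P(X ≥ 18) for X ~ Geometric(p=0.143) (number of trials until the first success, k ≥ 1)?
0.072556

We have X ~ Geometric(p=0.143) (number of trials until the first success, k ≥ 1).

For discrete distributions, P(X ≥ 18) = 1 - P(X ≤ 17).

P(X ≤ 17) = 0.927444
P(X ≥ 18) = 1 - 0.927444 = 0.072556

So there's approximately a 7.3% chance that X is at least 18.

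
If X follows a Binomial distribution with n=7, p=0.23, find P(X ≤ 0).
0.160485

We have X ~ Binomial(n=7, p=0.23).

The CDF gives us P(X ≤ k).

Using the CDF:
P(X ≤ 0) = 0.160485

This means there's approximately a 16.0% chance that X is at most 0.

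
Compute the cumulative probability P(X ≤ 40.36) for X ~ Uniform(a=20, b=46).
0.783077

We have X ~ Uniform(a=20, b=46).

The CDF gives us P(X ≤ k).

Using the CDF:
P(X ≤ 40.36) = 0.783077

This means there's approximately a 78.3% chance that X is at most 40.36.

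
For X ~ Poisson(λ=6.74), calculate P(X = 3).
0.060351

We have X ~ Poisson(λ=6.74).

For a Poisson distribution, the PMF gives us the probability of each outcome.

Using the PMF formula:
P(X = 3) = 0.060351

Rounded to 4 decimal places: 0.0604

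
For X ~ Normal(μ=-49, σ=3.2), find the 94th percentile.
-44.0247

We have X ~ Normal(μ=-49, σ=3.2).

We want to find x such that P(X ≤ x) = 0.94.

This is the 94th percentile, which means 94% of values fall below this point.

Using the inverse CDF (quantile function):
x = F⁻¹(0.94) = -44.0247

Verification: P(X ≤ -44.0247) = 0.94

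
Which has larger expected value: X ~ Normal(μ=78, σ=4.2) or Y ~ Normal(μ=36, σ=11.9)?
X has larger mean (78.0000 > 36.0000)

Compute the expected value for each distribution:

X ~ Normal(μ=78, σ=4.2):
E[X] = 78.0000

Y ~ Normal(μ=36, σ=11.9):
E[Y] = 36.0000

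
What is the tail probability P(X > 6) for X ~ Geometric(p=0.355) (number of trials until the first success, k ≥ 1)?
0.072004

We have X ~ Geometric(p=0.355) (number of trials until the first success, k ≥ 1).

P(X > 6) = 1 - P(X ≤ 6)
                = 1 - F(6)
                = 1 - 0.927996
                = 0.072004

So there's approximately a 7.2% chance that X exceeds 6.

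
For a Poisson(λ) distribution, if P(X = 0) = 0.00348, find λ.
λ = 5.6607

For a Poisson(λ) distribution, the PMF at 0 is:
P(X = 0) = λ^0 e^(-λ) / 0! = e^(-λ)

Given P(X = 0) = 0.00348:
e^(-λ) = 0.00348
-λ = ln(0.00348)
λ = -ln(0.00348) = 5.6607

Verification: e^(-5.6607) = 0.00348 ✓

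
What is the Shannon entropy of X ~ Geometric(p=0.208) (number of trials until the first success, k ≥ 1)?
2.4581 nats

We have X ~ Geometric(p=0.208) (number of trials until the first success, k ≥ 1).

The Shannon entropy measures the uncertainty or information content of the distribution.

For a Geometric distribution with p=0.208 (number of trials until the first success, k ≥ 1):
H(X) = 2.4581 nats

(In bits, this would be 3.5464 bits.)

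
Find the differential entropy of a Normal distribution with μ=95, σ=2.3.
2.2518 nats

We have X ~ Normal(μ=95, σ=2.3).

The differential entropy measures the uncertainty or information content of the distribution.

For a Normal distribution with μ=95, σ=2.3:
h(X) = 2.2518 nats

(In bits, this would be 3.2487 bits.)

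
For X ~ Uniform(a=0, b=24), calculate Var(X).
48.0000

We have X ~ Uniform(a=0, b=24).

For a Uniform distribution with a=0, b=24:
Var(X) = 48.0000

The variance measures the spread of the distribution around the mean.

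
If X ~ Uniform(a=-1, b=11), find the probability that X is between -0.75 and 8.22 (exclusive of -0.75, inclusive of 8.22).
0.747500

We have X ~ Uniform(a=-1, b=11).

To find P(-0.75 < X ≤ 8.22), we use:
P(-0.75 < X ≤ 8.22) = P(X ≤ 8.22) - P(X ≤ -0.75)
                 = F(8.22) - F(-0.75)
                 = 0.768333 - 0.020833
                 = 0.747500

So there's approximately a 74.8% chance that X falls in this range.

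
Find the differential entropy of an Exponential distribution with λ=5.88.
-0.7716 nats

We have X ~ Exponential(λ=5.88).

The differential entropy measures the uncertainty or information content of the distribution.

For an Exponential distribution with λ=5.88:
h(X) = -0.7716 nats

(In bits, this would be -1.1131 bits.)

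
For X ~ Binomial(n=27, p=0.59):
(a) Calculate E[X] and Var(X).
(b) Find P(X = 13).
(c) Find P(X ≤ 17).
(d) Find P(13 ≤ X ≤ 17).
(a) E[X] = 15.9300, Var(X) = 6.5313
(b) P(X = 13) = 0.079863
(c) P(X ≤ 17) = 0.727576
(d) P(13 ≤ X ≤ 17) = 0.636843

We have X ~ Binomial(n=27, p=0.59).

(a) Moments:
E[X] = 15.9300
Var(X) = 6.5313
σ = √Var(X) = 2.5556

(b) Point probability using PMF:
P(X = 13) = 0.079863

(c) Cumulative probability using CDF:
P(X ≤ 17) = F(17) = 0.727576

(d) Range probability:
P(13 ≤ X ≤ 17) = P(X ≤ 17) - P(X ≤ 12)
                   = F(17) - F(12)
                   = 0.727576 - 0.090733
                   = 0.636843

This means approximately 63.7% of outcomes fall in the interval [13, 17].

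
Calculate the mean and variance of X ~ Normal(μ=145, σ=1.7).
E[X] = 145.0000, Var(X) = 2.8900

We have X ~ Normal(μ=145, σ=1.7).

For a Normal distribution with μ=145, σ=1.7:

Expected value:
E[X] = 145.0000

Variance:
Var(X) = 2.8900

Standard deviation:
σ = √Var(X) = 1.7000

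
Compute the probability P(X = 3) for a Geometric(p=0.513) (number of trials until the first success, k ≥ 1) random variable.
0.121668

We have X ~ Geometric(p=0.513) (number of trials until the first success, k ≥ 1).

For a Geometric distribution, the PMF gives us the probability of each outcome.

Using the PMF formula:
P(X = 3) = 0.121668

Rounded to 4 decimal places: 0.1217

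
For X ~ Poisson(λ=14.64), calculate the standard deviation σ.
3.8262

We have X ~ Poisson(λ=14.64).

For a Poisson distribution with λ=14.64:
σ = √Var(X) = 3.8262

The standard deviation is the square root of the variance.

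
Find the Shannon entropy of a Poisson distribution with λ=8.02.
2.4487 nats

We have X ~ Poisson(λ=8.02).

The Shannon entropy measures the uncertainty or information content of the distribution.

For a Poisson distribution with λ=8.02:
H(X) = 2.4487 nats

(In bits, this would be 3.5327 bits.)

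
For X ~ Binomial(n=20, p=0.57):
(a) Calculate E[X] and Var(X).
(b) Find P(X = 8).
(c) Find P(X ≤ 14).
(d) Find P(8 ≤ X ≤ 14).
(a) E[X] = 11.4000, Var(X) = 4.9020
(b) P(X = 8) = 0.056090
(c) P(X ≤ 14) = 0.921742
(d) P(8 ≤ X ≤ 14) = 0.882077

We have X ~ Binomial(n=20, p=0.57).

(a) Moments:
E[X] = 11.4000
Var(X) = 4.9020
σ = √Var(X) = 2.2140

(b) Point probability using PMF:
P(X = 8) = 0.056090

(c) Cumulative probability using CDF:
P(X ≤ 14) = F(14) = 0.921742

(d) Range probability:
P(8 ≤ X ≤ 14) = P(X ≤ 14) - P(X ≤ 7)
                   = F(14) - F(7)
                   = 0.921742 - 0.039664
                   = 0.882077

This means approximately 88.2% of outcomes fall in the interval [8, 14].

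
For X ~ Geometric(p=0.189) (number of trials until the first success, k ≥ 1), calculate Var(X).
22.7037

We have X ~ Geometric(p=0.189) (number of trials until the first success, k ≥ 1).

For a Geometric distribution with p=0.189 (number of trials until the first success, k ≥ 1):
Var(X) = 22.7037

The variance measures the spread of the distribution around the mean.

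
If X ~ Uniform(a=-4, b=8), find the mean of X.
2.0000

We have X ~ Uniform(a=-4, b=8).

For a Uniform distribution with a=-4, b=8:
E[X] = 2.0000

This is the expected (average) value of X.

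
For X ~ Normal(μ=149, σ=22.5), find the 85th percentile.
172.3198

We have X ~ Normal(μ=149, σ=22.5).

We want to find x such that P(X ≤ x) = 0.85.

This is the 85th percentile, which means 85% of values fall below this point.

Using the inverse CDF (quantile function):
x = F⁻¹(0.85) = 172.3198

Verification: P(X ≤ 172.3198) = 0.85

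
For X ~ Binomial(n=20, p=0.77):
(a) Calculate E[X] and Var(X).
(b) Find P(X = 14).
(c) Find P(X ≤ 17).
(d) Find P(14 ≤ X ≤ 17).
(a) E[X] = 15.4000, Var(X) = 3.5420
(b) P(X = 14) = 0.147782
(c) P(X ≤ 17) = 0.871563
(d) P(14 ≤ X ≤ 17) = 0.715813

We have X ~ Binomial(n=20, p=0.77).

(a) Moments:
E[X] = 15.4000
Var(X) = 3.5420
σ = √Var(X) = 1.8820

(b) Point probability using PMF:
P(X = 14) = 0.147782

(c) Cumulative probability using CDF:
P(X ≤ 17) = F(17) = 0.871563

(d) Range probability:
P(14 ≤ X ≤ 17) = P(X ≤ 17) - P(X ≤ 13)
                   = F(17) - F(13)
                   = 0.871563 - 0.155750
                   = 0.715813

This means approximately 71.6% of outcomes fall in the interval [14, 17].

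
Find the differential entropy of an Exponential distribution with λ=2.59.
0.0483 nats

We have X ~ Exponential(λ=2.59).

The differential entropy measures the uncertainty or information content of the distribution.

For an Exponential distribution with λ=2.59:
h(X) = 0.0483 nats

(In bits, this would be 0.0697 bits.)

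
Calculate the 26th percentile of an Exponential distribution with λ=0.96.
0.3137

We have X ~ Exponential(λ=0.96).

We want to find x such that P(X ≤ x) = 0.26.

This is the 26th percentile, which means 26% of values fall below this point.

Using the inverse CDF (quantile function):
x = F⁻¹(0.26) = 0.3137

Verification: P(X ≤ 0.3137) = 0.26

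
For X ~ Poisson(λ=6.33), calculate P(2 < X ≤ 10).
0.893448

We have X ~ Poisson(λ=6.33).

To find P(2 < X ≤ 10), we use:
P(2 < X ≤ 10) = P(X ≤ 10) - P(X ≤ 2)
                 = F(10) - F(2)
                 = 0.942212 - 0.048764
                 = 0.893448

So there's approximately a 89.3% chance that X falls in this range.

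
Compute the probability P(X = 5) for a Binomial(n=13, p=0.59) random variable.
0.073470

We have X ~ Binomial(n=13, p=0.59).

For a Binomial distribution, the PMF gives us the probability of each outcome.

Using the PMF formula:
P(X = 5) = 0.073470

Rounded to 4 decimal places: 0.0735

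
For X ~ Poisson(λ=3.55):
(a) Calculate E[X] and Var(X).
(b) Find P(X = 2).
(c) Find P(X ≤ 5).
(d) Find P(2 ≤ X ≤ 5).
(a) E[X] = 3.5500, Var(X) = 3.5500
(b) P(X = 2) = 0.181001
(c) P(X ≤ 5) = 0.850935
(d) P(2 ≤ X ≤ 5) = 0.720238

We have X ~ Poisson(λ=3.55).

(a) Moments:
E[X] = 3.5500
Var(X) = 3.5500
σ = √Var(X) = 1.8841

(b) Point probability using PMF:
P(X = 2) = 0.181001

(c) Cumulative probability using CDF:
P(X ≤ 5) = F(5) = 0.850935

(d) Range probability:
P(2 ≤ X ≤ 5) = P(X ≤ 5) - P(X ≤ 1)
                   = F(5) - F(1)
                   = 0.850935 - 0.130697
                   = 0.720238

This means approximately 72.0% of outcomes fall in the interval [2, 5].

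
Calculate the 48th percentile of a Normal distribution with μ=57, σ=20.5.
55.9719

We have X ~ Normal(μ=57, σ=20.5).

We want to find x such that P(X ≤ x) = 0.48.

This is the 48th percentile, which means 48% of values fall below this point.

Using the inverse CDF (quantile function):
x = F⁻¹(0.48) = 55.9719

Verification: P(X ≤ 55.9719) = 0.48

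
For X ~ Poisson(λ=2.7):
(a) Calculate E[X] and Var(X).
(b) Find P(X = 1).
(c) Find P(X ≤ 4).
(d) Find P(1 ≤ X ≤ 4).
(a) E[X] = 2.7000, Var(X) = 2.7000
(b) P(X = 1) = 0.181455
(c) P(X ≤ 4) = 0.862908
(d) P(1 ≤ X ≤ 4) = 0.795702

We have X ~ Poisson(λ=2.7).

(a) Moments:
E[X] = 2.7000
Var(X) = 2.7000
σ = √Var(X) = 1.6432

(b) Point probability using PMF:
P(X = 1) = 0.181455

(c) Cumulative probability using CDF:
P(X ≤ 4) = F(4) = 0.862908

(d) Range probability:
P(1 ≤ X ≤ 4) = P(X ≤ 4) - P(X ≤ 0)
                   = F(4) - F(0)
                   = 0.862908 - 0.067206
                   = 0.795702

This means approximately 79.6% of outcomes fall in the interval [1, 4].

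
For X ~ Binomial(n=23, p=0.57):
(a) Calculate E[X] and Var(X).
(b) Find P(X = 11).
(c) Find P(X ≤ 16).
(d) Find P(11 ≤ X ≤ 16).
(a) E[X] = 13.1100, Var(X) = 5.6373
(b) P(X = 11) = 0.111493
(c) P(X ≤ 16) = 0.925681
(d) P(11 ≤ X ≤ 16) = 0.789594

We have X ~ Binomial(n=23, p=0.57).

(a) Moments:
E[X] = 13.1100
Var(X) = 5.6373
σ = √Var(X) = 2.3743

(b) Point probability using PMF:
P(X = 11) = 0.111493

(c) Cumulative probability using CDF:
P(X ≤ 16) = F(16) = 0.925681

(d) Range probability:
P(11 ≤ X ≤ 16) = P(X ≤ 16) - P(X ≤ 10)
                   = F(16) - F(10)
                   = 0.925681 - 0.136087
                   = 0.789594

This means approximately 79.0% of outcomes fall in the interval [11, 16].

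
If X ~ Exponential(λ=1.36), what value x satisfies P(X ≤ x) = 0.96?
2.3668

We have X ~ Exponential(λ=1.36).

We want to find x such that P(X ≤ x) = 0.96.

This is the 96th percentile, which means 96% of values fall below this point.

Using the inverse CDF (quantile function):
x = F⁻¹(0.96) = 2.3668

Verification: P(X ≤ 2.3668) = 0.96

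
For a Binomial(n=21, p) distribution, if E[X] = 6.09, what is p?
p = 0.29

For a Binomial(n, p) distribution:
E[X] = n × p

Given n = 21 and E[X] = 6.09:
6.09 = 21 × p
p = 6.09 / 21 = 0.29

Verification: Binomial(21, 0.29) has E[X] = 6.09 ✓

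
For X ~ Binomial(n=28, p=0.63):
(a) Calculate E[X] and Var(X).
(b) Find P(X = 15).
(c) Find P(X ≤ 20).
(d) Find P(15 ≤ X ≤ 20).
(a) E[X] = 17.6400, Var(X) = 6.5268
(b) P(X = 15) = 0.089144
(c) P(X ≤ 20) = 0.869738
(d) P(15 ≤ X ≤ 20) = 0.759057

We have X ~ Binomial(n=28, p=0.63).

(a) Moments:
E[X] = 17.6400
Var(X) = 6.5268
σ = √Var(X) = 2.5548

(b) Point probability using PMF:
P(X = 15) = 0.089144

(c) Cumulative probability using CDF:
P(X ≤ 20) = F(20) = 0.869738

(d) Range probability:
P(15 ≤ X ≤ 20) = P(X ≤ 20) - P(X ≤ 14)
                   = F(20) - F(14)
                   = 0.869738 - 0.110682
                   = 0.759057

This means approximately 75.9% of outcomes fall in the interval [15, 20].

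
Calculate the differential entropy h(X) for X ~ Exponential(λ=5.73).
-0.7457 nats

We have X ~ Exponential(λ=5.73).

The differential entropy measures the uncertainty or information content of the distribution.

For an Exponential distribution with λ=5.73:
h(X) = -0.7457 nats

(In bits, this would be -1.0758 bits.)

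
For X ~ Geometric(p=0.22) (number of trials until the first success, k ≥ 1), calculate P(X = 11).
0.018339

We have X ~ Geometric(p=0.22) (number of trials until the first success, k ≥ 1).

For a Geometric distribution, the PMF gives us the probability of each outcome.

Using the PMF formula:
P(X = 11) = 0.018339

Rounded to 4 decimal places: 0.0183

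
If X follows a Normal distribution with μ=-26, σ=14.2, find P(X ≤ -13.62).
0.808350

We have X ~ Normal(μ=-26, σ=14.2).

The CDF gives us P(X ≤ k).

Using the CDF:
P(X ≤ -13.62) = 0.808350

This means there's approximately a 80.8% chance that X is at most -13.62.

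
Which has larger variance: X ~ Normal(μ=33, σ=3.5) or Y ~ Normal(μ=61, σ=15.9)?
Y has larger variance (252.8100 > 12.2500)

Compute the variance for each distribution:

X ~ Normal(μ=33, σ=3.5):
Var(X) = 12.2500

Y ~ Normal(μ=61, σ=15.9):
Var(Y) = 252.8100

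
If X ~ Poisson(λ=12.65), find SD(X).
3.5567

We have X ~ Poisson(λ=12.65).

For a Poisson distribution with λ=12.65:
σ = √Var(X) = 3.5567

The standard deviation is the square root of the variance.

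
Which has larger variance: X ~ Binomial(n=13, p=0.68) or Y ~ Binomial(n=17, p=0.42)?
Y has larger variance (4.1412 > 2.8288)

Compute the variance for each distribution:

X ~ Binomial(n=13, p=0.68):
Var(X) = 2.8288

Y ~ Binomial(n=17, p=0.42):
Var(Y) = 4.1412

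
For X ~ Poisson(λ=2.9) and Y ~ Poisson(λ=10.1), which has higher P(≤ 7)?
X has higher probability (P(X ≤ 7) = 0.9901 > P(Y ≤ 7) = 0.2113)

Compute P(≤ 7) for each distribution:

X ~ Poisson(λ=2.9):
P(X ≤ 7) = 0.9901

Y ~ Poisson(λ=10.1):
P(Y ≤ 7) = 0.2113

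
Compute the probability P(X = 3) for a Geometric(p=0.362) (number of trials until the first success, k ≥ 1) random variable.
0.147350

We have X ~ Geometric(p=0.362) (number of trials until the first success, k ≥ 1).

For a Geometric distribution, the PMF gives us the probability of each outcome.

Using the PMF formula:
P(X = 3) = 0.147350

Rounded to 4 decimal places: 0.1473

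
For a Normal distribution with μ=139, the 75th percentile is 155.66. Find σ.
σ = 24.7002

For X ~ Normal(μ, σ), the p-th percentile satisfies x = μ + z_p × σ,
where z_p = Φ⁻¹(p) is the standard normal quantile.

Step 1: z_{0.75} = Φ⁻¹(0.75) = 0.6745

Step 2: Solve for σ:
155.66 = 139 + 0.6745 × σ
σ = (155.66 - 139) / 0.6745
σ = 16.66 / 0.6745
σ = 24.7002

Verification: μ + z × σ = 139 + 0.6745 × 24.7002 = 155.66 ✓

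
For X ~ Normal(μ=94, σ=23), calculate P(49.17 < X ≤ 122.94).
0.870211

We have X ~ Normal(μ=94, σ=23).

To find P(49.17 < X ≤ 122.94), we use:
P(49.17 < X ≤ 122.94) = P(X ≤ 122.94) - P(X ≤ 49.17)
                 = F(122.94) - F(49.17)
                 = 0.895851 - 0.025640
                 = 0.870211

So there's approximately a 87.0% chance that X falls in this range.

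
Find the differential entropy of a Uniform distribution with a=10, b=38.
3.3322 nats

We have X ~ Uniform(a=10, b=38).

The differential entropy measures the uncertainty or information content of the distribution.

For a Uniform distribution with a=10, b=38:
h(X) = 3.3322 nats

(In bits, this would be 4.8074 bits.)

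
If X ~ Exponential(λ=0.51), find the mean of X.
1.9608

We have X ~ Exponential(λ=0.51).

For an Exponential distribution with λ=0.51:
E[X] = 1.9608

This is the expected (average) value of X.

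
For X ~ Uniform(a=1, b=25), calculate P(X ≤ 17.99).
0.707917

We have X ~ Uniform(a=1, b=25).

The CDF gives us P(X ≤ k).

Using the CDF:
P(X ≤ 17.99) = 0.707917

This means there's approximately a 70.8% chance that X is at most 17.99.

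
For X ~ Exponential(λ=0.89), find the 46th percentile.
0.6923

We have X ~ Exponential(λ=0.89).

We want to find x such that P(X ≤ x) = 0.46.

This is the 46th percentile, which means 46% of values fall below this point.

Using the inverse CDF (quantile function):
x = F⁻¹(0.46) = 0.6923

Verification: P(X ≤ 0.6923) = 0.46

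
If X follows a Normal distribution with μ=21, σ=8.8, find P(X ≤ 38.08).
0.973865

We have X ~ Normal(μ=21, σ=8.8).

The CDF gives us P(X ≤ k).

Using the CDF:
P(X ≤ 38.08) = 0.973865

This means there's approximately a 97.4% chance that X is at most 38.08.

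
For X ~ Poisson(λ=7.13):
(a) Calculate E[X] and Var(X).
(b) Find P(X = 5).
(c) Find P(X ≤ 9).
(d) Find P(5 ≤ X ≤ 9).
(a) E[X] = 7.1300, Var(X) = 7.1300
(b) P(X = 5) = 0.122955
(c) P(X ≤ 9) = 0.817072
(d) P(5 ≤ X ≤ 9) = 0.655613

We have X ~ Poisson(λ=7.13).

(a) Moments:
E[X] = 7.1300
Var(X) = 7.1300
σ = √Var(X) = 2.6702

(b) Point probability using PMF:
P(X = 5) = 0.122955

(c) Cumulative probability using CDF:
P(X ≤ 9) = F(9) = 0.817072

(d) Range probability:
P(5 ≤ X ≤ 9) = P(X ≤ 9) - P(X ≤ 4)
                   = F(9) - F(4)
                   = 0.817072 - 0.161459
                   = 0.655613

This means approximately 65.6% of outcomes fall in the interval [5, 9].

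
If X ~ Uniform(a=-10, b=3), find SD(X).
3.7528

We have X ~ Uniform(a=-10, b=3).

For a Uniform distribution with a=-10, b=3:
σ = √Var(X) = 3.7528

The standard deviation is the square root of the variance.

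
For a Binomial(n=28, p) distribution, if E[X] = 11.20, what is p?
p = 0.4

For a Binomial(n, p) distribution:
E[X] = n × p

Given n = 28 and E[X] = 11.20:
11.20 = 28 × p
p = 11.20 / 28 = 0.4

Verification: Binomial(28, 0.4) has E[X] = 11.20 ✓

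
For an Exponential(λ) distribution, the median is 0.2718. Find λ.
λ = 2.5502

For X ~ Exponential(λ), the CDF is F(x) = 1 - e^(-λx).
The median m satisfies F(m) = 0.5:
1 - e^(-λm) = 0.5
e^(-λm) = 0.5
λm = ln(2)
m = ln(2) / λ

Given m = 0.2718:
λ = ln(2) / 0.2718 = 0.693147 / 0.2718 = 2.5502

Verification: ln(2) / 2.5502 = 0.2718 ✓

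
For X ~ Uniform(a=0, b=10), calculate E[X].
5.0000

We have X ~ Uniform(a=0, b=10).

For a Uniform distribution with a=0, b=10:
E[X] = 5.0000

This is the expected (average) value of X.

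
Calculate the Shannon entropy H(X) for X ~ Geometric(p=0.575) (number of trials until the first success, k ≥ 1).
1.1858 nats

We have X ~ Geometric(p=0.575) (number of trials until the first success, k ≥ 1).

The Shannon entropy measures the uncertainty or information content of the distribution.

For a Geometric distribution with p=0.575 (number of trials until the first success, k ≥ 1):
H(X) = 1.1858 nats

(In bits, this would be 1.7108 bits.)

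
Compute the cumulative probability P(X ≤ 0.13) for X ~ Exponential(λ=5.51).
0.511443

We have X ~ Exponential(λ=5.51).

The CDF gives us P(X ≤ k).

Using the CDF:
P(X ≤ 0.13) = 0.511443

This means there's approximately a 51.1% chance that X is at most 0.13.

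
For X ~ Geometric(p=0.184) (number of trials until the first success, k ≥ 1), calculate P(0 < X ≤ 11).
0.893195

We have X ~ Geometric(p=0.184) (number of trials until the first success, k ≥ 1).

To find P(0 < X ≤ 11), we use:
P(0 < X ≤ 11) = P(X ≤ 11) - P(X ≤ 0)
                 = F(11) - F(0)
                 = 0.893195 - 0.000000
                 = 0.893195

So there's approximately a 89.3% chance that X falls in this range.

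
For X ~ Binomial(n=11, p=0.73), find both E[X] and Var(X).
E[X] = 8.0300, Var(X) = 2.1681

We have X ~ Binomial(n=11, p=0.73).

For a Binomial distribution with n=11, p=0.73:

Expected value:
E[X] = 8.0300

Variance:
Var(X) = 2.1681

Standard deviation:
σ = √Var(X) = 1.4724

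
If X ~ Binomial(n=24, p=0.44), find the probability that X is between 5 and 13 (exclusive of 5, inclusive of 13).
0.870060

We have X ~ Binomial(n=24, p=0.44).

To find P(5 < X ≤ 13), we use:
P(5 < X ≤ 13) = P(X ≤ 13) - P(X ≤ 5)
                 = F(13) - F(5)
                 = 0.886299 - 0.016239
                 = 0.870060

So there's approximately a 87.0% chance that X falls in this range.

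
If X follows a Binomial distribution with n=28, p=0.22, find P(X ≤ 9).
0.930899

We have X ~ Binomial(n=28, p=0.22).

The CDF gives us P(X ≤ k).

Using the CDF:
P(X ≤ 9) = 0.930899

This means there's approximately a 93.1% chance that X is at most 9.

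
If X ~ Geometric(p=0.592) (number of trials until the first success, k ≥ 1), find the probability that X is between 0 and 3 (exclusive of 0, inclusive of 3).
0.932083

We have X ~ Geometric(p=0.592) (number of trials until the first success, k ≥ 1).

To find P(0 < X ≤ 3), we use:
P(0 < X ≤ 3) = P(X ≤ 3) - P(X ≤ 0)
                 = F(3) - F(0)
                 = 0.932083 - 0.000000
                 = 0.932083

So there's approximately a 93.2% chance that X falls in this range.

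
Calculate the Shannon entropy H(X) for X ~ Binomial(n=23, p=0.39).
2.2677 nats

We have X ~ Binomial(n=23, p=0.39).

The Shannon entropy measures the uncertainty or information content of the distribution.

For a Binomial distribution with n=23, p=0.39:
H(X) = 2.2677 nats

(In bits, this would be 3.2717 bits.)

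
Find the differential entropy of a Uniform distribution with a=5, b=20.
2.7081 nats

We have X ~ Uniform(a=5, b=20).

The differential entropy measures the uncertainty or information content of the distribution.

For a Uniform distribution with a=5, b=20:
h(X) = 2.7081 nats

(In bits, this would be 3.9069 bits.)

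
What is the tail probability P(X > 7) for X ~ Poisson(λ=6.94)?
0.392347

We have X ~ Poisson(λ=6.94).

P(X > 7) = 1 - P(X ≤ 7)
                = 1 - F(7)
                = 1 - 0.607653
                = 0.392347

So there's approximately a 39.2% chance that X exceeds 7.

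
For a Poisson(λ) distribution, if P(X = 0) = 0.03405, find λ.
λ = 3.3799

For a Poisson(λ) distribution, the PMF at 0 is:
P(X = 0) = λ^0 e^(-λ) / 0! = e^(-λ)

Given P(X = 0) = 0.03405:
e^(-λ) = 0.03405
-λ = ln(0.03405)
λ = -ln(0.03405) = 3.3799

Verification: e^(-3.3799) = 0.03405 ✓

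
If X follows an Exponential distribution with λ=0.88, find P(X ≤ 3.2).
0.940155

We have X ~ Exponential(λ=0.88).

The CDF gives us P(X ≤ k).

Using the CDF:
P(X ≤ 3.2) = 0.940155

This means there's approximately a 94.0% chance that X is at most 3.2.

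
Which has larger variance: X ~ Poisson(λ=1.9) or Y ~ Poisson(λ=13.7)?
Y has larger variance (13.7000 > 1.9000)

Compute the variance for each distribution:

X ~ Poisson(λ=1.9):
Var(X) = 1.9000

Y ~ Poisson(λ=13.7):
Var(Y) = 13.7000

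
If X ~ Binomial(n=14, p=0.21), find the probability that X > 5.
0.054267

We have X ~ Binomial(n=14, p=0.21).

P(X > 5) = 1 - P(X ≤ 5)
                = 1 - F(5)
                = 1 - 0.945733
                = 0.054267

So there's approximately a 5.4% chance that X exceeds 5.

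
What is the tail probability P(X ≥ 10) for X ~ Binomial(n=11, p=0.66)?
0.069007

We have X ~ Binomial(n=11, p=0.66).

For discrete distributions, P(X ≥ 10) = 1 - P(X ≤ 9).

P(X ≤ 9) = 0.930993
P(X ≥ 10) = 1 - 0.930993 = 0.069007

So there's approximately a 6.9% chance that X is at least 10.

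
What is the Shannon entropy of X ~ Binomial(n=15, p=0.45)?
2.0741 nats

We have X ~ Binomial(n=15, p=0.45).

The Shannon entropy measures the uncertainty or information content of the distribution.

For a Binomial distribution with n=15, p=0.45:
H(X) = 2.0741 nats

(In bits, this would be 2.9923 bits.)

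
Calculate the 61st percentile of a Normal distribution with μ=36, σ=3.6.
37.0055

We have X ~ Normal(μ=36, σ=3.6).

We want to find x such that P(X ≤ x) = 0.61.

This is the 61st percentile, which means 61% of values fall below this point.

Using the inverse CDF (quantile function):
x = F⁻¹(0.61) = 37.0055

Verification: P(X ≤ 37.0055) = 0.61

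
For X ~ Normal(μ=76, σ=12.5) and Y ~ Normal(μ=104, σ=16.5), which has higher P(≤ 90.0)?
X has higher probability (P(X ≤ 90.0) = 0.8686 > P(Y ≤ 90.0) = 0.1981)

Compute P(≤ 90.0) for each distribution:

X ~ Normal(μ=76, σ=12.5):
P(X ≤ 90.0) = 0.8686

Y ~ Normal(μ=104, σ=16.5):
P(Y ≤ 90.0) = 0.1981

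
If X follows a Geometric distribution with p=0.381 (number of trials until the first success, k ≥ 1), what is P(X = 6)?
0.034624

We have X ~ Geometric(p=0.381) (number of trials until the first success, k ≥ 1).

For a Geometric distribution, the PMF gives us the probability of each outcome.

Using the PMF formula:
P(X = 6) = 0.034624

Rounded to 4 decimal places: 0.0346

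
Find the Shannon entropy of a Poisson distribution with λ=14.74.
2.7584 nats

We have X ~ Poisson(λ=14.74).

The Shannon entropy measures the uncertainty or information content of the distribution.

For a Poisson distribution with λ=14.74:
H(X) = 2.7584 nats

(In bits, this would be 3.9795 bits.)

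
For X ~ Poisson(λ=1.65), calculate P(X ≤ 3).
0.914146

We have X ~ Poisson(λ=1.65).

The CDF gives us P(X ≤ k).

Using the CDF:
P(X ≤ 3) = 0.914146

This means there's approximately a 91.4% chance that X is at most 3.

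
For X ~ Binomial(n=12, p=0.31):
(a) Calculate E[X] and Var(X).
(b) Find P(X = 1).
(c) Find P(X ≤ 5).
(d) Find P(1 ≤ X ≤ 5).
(a) E[X] = 3.7200, Var(X) = 2.5668
(b) P(X = 1) = 0.062789
(c) P(X ≤ 5) = 0.865661
(d) P(1 ≤ X ≤ 5) = 0.854015

We have X ~ Binomial(n=12, p=0.31).

(a) Moments:
E[X] = 3.7200
Var(X) = 2.5668
σ = √Var(X) = 1.6021

(b) Point probability using PMF:
P(X = 1) = 0.062789

(c) Cumulative probability using CDF:
P(X ≤ 5) = F(5) = 0.865661

(d) Range probability:
P(1 ≤ X ≤ 5) = P(X ≤ 5) - P(X ≤ 0)
                   = F(5) - F(0)
                   = 0.865661 - 0.011646
                   = 0.854015

This means approximately 85.4% of outcomes fall in the interval [1, 5].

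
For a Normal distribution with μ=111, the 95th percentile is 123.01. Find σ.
σ = 7.3016

For X ~ Normal(μ, σ), the p-th percentile satisfies x = μ + z_p × σ,
where z_p = Φ⁻¹(p) is the standard normal quantile.

Step 1: z_{0.95} = Φ⁻¹(0.95) = 1.6449

Step 2: Solve for σ:
123.01 = 111 + 1.6449 × σ
σ = (123.01 - 111) / 1.6449
σ = 12.01 / 1.6449
σ = 7.3016

Verification: μ + z × σ = 111 + 1.6449 × 7.3016 = 123.01 ✓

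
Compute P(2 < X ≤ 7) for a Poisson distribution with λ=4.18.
0.724522

We have X ~ Poisson(λ=4.18).

To find P(2 < X ≤ 7), we use:
P(2 < X ≤ 7) = P(X ≤ 7) - P(X ≤ 2)
                 = F(7) - F(2)
                 = 0.937419 - 0.212897
                 = 0.724522

So there's approximately a 72.5% chance that X falls in this range.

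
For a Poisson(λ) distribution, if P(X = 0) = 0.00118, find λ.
λ = 6.7422

For a Poisson(λ) distribution, the PMF at 0 is:
P(X = 0) = λ^0 e^(-λ) / 0! = e^(-λ)

Given P(X = 0) = 0.00118:
e^(-λ) = 0.00118
-λ = ln(0.00118)
λ = -ln(0.00118) = 6.7422

Verification: e^(-6.7422) = 0.00118 ✓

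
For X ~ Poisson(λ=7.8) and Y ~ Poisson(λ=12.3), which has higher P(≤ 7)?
X has higher probability (P(X ≤ 7) = 0.4812 > P(Y ≤ 7) = 0.0772)

Compute P(≤ 7) for each distribution:

X ~ Poisson(λ=7.8):
P(X ≤ 7) = 0.4812

Y ~ Poisson(λ=12.3):
P(Y ≤ 7) = 0.0772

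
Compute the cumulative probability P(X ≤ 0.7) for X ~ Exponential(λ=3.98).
0.938333

We have X ~ Exponential(λ=3.98).

The CDF gives us P(X ≤ k).

Using the CDF:
P(X ≤ 0.7) = 0.938333

This means there's approximately a 93.8% chance that X is at most 0.7.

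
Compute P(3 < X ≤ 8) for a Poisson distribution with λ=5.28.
0.684190

We have X ~ Poisson(λ=5.28).

To find P(3 < X ≤ 8), we use:
P(3 < X ≤ 8) = P(X ≤ 8) - P(X ≤ 3)
                 = F(8) - F(3)
                 = 0.912088 - 0.227897
                 = 0.684190

So there's approximately a 68.4% chance that X falls in this range.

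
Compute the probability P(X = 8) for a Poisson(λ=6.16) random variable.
0.108610

We have X ~ Poisson(λ=6.16).

For a Poisson distribution, the PMF gives us the probability of each outcome.

Using the PMF formula:
P(X = 8) = 0.108610

Rounded to 4 decimal places: 0.1086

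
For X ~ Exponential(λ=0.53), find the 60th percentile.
1.7289

We have X ~ Exponential(λ=0.53).

We want to find x such that P(X ≤ x) = 0.6.

This is the 60th percentile, which means 60% of values fall below this point.

Using the inverse CDF (quantile function):
x = F⁻¹(0.6) = 1.7289

Verification: P(X ≤ 1.7289) = 0.6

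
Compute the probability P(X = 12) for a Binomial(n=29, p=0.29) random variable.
0.054363

We have X ~ Binomial(n=29, p=0.29).

For a Binomial distribution, the PMF gives us the probability of each outcome.

Using the PMF formula:
P(X = 12) = 0.054363

Rounded to 4 decimal places: 0.0544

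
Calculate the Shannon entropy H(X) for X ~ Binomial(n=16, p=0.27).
1.9857 nats

We have X ~ Binomial(n=16, p=0.27).

The Shannon entropy measures the uncertainty or information content of the distribution.

For a Binomial distribution with n=16, p=0.27:
H(X) = 1.9857 nats

(In bits, this would be 2.8648 bits.)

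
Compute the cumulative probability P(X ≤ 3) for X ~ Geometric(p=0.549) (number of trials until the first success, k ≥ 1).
0.908266

We have X ~ Geometric(p=0.549) (number of trials until the first success, k ≥ 1).

The CDF gives us P(X ≤ k).

Using the CDF:
P(X ≤ 3) = 0.908266

This means there's approximately a 90.8% chance that X is at most 3.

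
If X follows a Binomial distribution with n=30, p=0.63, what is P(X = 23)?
0.046879

We have X ~ Binomial(n=30, p=0.63).

For a Binomial distribution, the PMF gives us the probability of each outcome.

Using the PMF formula:
P(X = 23) = 0.046879

Rounded to 4 decimal places: 0.0469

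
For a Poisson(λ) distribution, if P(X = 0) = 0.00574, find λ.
λ = 5.1603

For a Poisson(λ) distribution, the PMF at 0 is:
P(X = 0) = λ^0 e^(-λ) / 0! = e^(-λ)

Given P(X = 0) = 0.00574:
e^(-λ) = 0.00574
-λ = ln(0.00574)
λ = -ln(0.00574) = 5.1603

Verification: e^(-5.1603) = 0.00574 ✓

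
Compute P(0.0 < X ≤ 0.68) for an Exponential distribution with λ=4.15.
0.940513

We have X ~ Exponential(λ=4.15).

To find P(0.0 < X ≤ 0.68), we use:
P(0.0 < X ≤ 0.68) = P(X ≤ 0.68) - P(X ≤ 0.0)
                 = F(0.68) - F(0.0)
                 = 0.940513 - 0.000000
                 = 0.940513

So there's approximately a 94.1% chance that X falls in this range.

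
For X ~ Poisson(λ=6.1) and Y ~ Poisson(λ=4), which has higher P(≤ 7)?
Y has higher probability (P(Y ≤ 7) = 0.9489 > P(X ≤ 7) = 0.7301)

Compute P(≤ 7) for each distribution:

X ~ Poisson(λ=6.1):
P(X ≤ 7) = 0.7301

Y ~ Poisson(λ=4):
P(Y ≤ 7) = 0.9489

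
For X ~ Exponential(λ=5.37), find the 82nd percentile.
0.3193

We have X ~ Exponential(λ=5.37).

We want to find x such that P(X ≤ x) = 0.82.

This is the 82nd percentile, which means 82% of values fall below this point.

Using the inverse CDF (quantile function):
x = F⁻¹(0.82) = 0.3193

Verification: P(X ≤ 0.3193) = 0.82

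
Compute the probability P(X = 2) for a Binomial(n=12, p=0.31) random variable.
0.155152

We have X ~ Binomial(n=12, p=0.31).

For a Binomial distribution, the PMF gives us the probability of each outcome.

Using the PMF formula:
P(X = 2) = 0.155152

Rounded to 4 decimal places: 0.1552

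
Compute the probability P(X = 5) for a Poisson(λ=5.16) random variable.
0.175028

We have X ~ Poisson(λ=5.16).

For a Poisson distribution, the PMF gives us the probability of each outcome.

Using the PMF formula:
P(X = 5) = 0.175028

Rounded to 4 decimal places: 0.1750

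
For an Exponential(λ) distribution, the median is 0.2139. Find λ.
λ = 3.2405

For X ~ Exponential(λ), the CDF is F(x) = 1 - e^(-λx).
The median m satisfies F(m) = 0.5:
1 - e^(-λm) = 0.5
e^(-λm) = 0.5
λm = ln(2)
m = ln(2) / λ

Given m = 0.2139:
λ = ln(2) / 0.2139 = 0.693147 / 0.2139 = 3.2405

Verification: ln(2) / 3.2405 = 0.2139 ✓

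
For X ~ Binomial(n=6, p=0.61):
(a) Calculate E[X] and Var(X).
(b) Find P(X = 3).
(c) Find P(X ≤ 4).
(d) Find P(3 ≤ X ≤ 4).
(a) E[X] = 3.6600, Var(X) = 1.4274
(b) P(X = 3) = 0.269286
(c) P(X ≤ 4) = 0.750844
(d) P(3 ≤ X ≤ 4) = 0.585179

We have X ~ Binomial(n=6, p=0.61).

(a) Moments:
E[X] = 3.6600
Var(X) = 1.4274
σ = √Var(X) = 1.1947

(b) Point probability using PMF:
P(X = 3) = 0.269286

(c) Cumulative probability using CDF:
P(X ≤ 4) = F(4) = 0.750844

(d) Range probability:
P(3 ≤ X ≤ 4) = P(X ≤ 4) - P(X ≤ 2)
                   = F(4) - F(2)
                   = 0.750844 - 0.165666
                   = 0.585179

This means approximately 58.5% of outcomes fall in the interval [3, 4].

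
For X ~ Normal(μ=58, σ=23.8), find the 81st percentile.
78.8939

We have X ~ Normal(μ=58, σ=23.8).

We want to find x such that P(X ≤ x) = 0.81.

This is the 81st percentile, which means 81% of values fall below this point.

Using the inverse CDF (quantile function):
x = F⁻¹(0.81) = 78.8939

Verification: P(X ≤ 78.8939) = 0.81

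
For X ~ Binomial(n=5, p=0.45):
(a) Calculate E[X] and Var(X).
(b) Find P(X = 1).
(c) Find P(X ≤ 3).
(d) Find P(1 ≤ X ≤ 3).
(a) E[X] = 2.2500, Var(X) = 1.2375
(b) P(X = 1) = 0.205889
(c) P(X ≤ 3) = 0.868780
(d) P(1 ≤ X ≤ 3) = 0.818452

We have X ~ Binomial(n=5, p=0.45).

(a) Moments:
E[X] = 2.2500
Var(X) = 1.2375
σ = √Var(X) = 1.1124

(b) Point probability using PMF:
P(X = 1) = 0.205889

(c) Cumulative probability using CDF:
P(X ≤ 3) = F(3) = 0.868780

(d) Range probability:
P(1 ≤ X ≤ 3) = P(X ≤ 3) - P(X ≤ 0)
                   = F(3) - F(0)
                   = 0.868780 - 0.050328
                   = 0.818452

This means approximately 81.8% of outcomes fall in the interval [1, 3].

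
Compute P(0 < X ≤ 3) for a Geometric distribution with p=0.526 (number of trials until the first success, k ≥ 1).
0.893504

We have X ~ Geometric(p=0.526) (number of trials until the first success, k ≥ 1).

To find P(0 < X ≤ 3), we use:
P(0 < X ≤ 3) = P(X ≤ 3) - P(X ≤ 0)
                 = F(3) - F(0)
                 = 0.893504 - 0.000000
                 = 0.893504

So there's approximately a 89.4% chance that X falls in this range.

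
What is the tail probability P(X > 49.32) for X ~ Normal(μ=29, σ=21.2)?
0.168908

We have X ~ Normal(μ=29, σ=21.2).

P(X > 49.32) = 1 - P(X ≤ 49.32)
                = 1 - F(49.32)
                = 1 - 0.831092
                = 0.168908

So there's approximately a 16.9% chance that X exceeds 49.32.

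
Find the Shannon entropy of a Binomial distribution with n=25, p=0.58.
2.3217 nats

We have X ~ Binomial(n=25, p=0.58).

The Shannon entropy measures the uncertainty or information content of the distribution.

For a Binomial distribution with n=25, p=0.58:
H(X) = 2.3217 nats

(In bits, this would be 3.3496 bits.)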